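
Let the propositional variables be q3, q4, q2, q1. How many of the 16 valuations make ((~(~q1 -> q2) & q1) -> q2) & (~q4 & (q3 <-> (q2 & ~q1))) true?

Initial set: {(((~(~q1 -> q2) & q1) -> q2) & (~q4 & (q3 <-> (q2 & ~q1))))}.
(((~(~q1 -> q2) & q1) -> q2) & (~q4 & (q3 <-> (q2 & ~q1)))): α-rule — add ((~(~q1 -> q2) & q1) -> q2), (~q4 & (q3 <-> (q2 & ~q1))).
(~q4 & (q3 <-> (q2 & ~q1))): α-rule — add ~q4, (q3 <-> (q2 & ~q1)).
((~(~q1 -> q2) & q1) -> q2): β-rule — branch into ~(~(~q1 -> q2) & q1)  //  q2.
  branch 1 (add ~(~(~q1 -> q2) & q1)):
    (q3 <-> (q2 & ~q1)): β-rule — branch into q3, (q2 & ~q1)  //  ~q3, ~(q2 & ~q1).
      branch 1.1 (add q3, (q2 & ~q1)):
        (q2 & ~q1): α-rule — add q2, ~q1.
        ~(~(~q1 -> q2) & q1): β-rule — branch into ~~(~q1 -> q2)  //  ~q1.
          branch 1.1.1 (add ~~(~q1 -> q2)):
            ~~(~q1 -> q2): β-rule — branch into ~~q1  //  q2.
              branch 1.1.1.1 (add ~~q1):
                × closes — contains both q1 and ~q1.
              branch 1.1.1.2 (add q2):
                ○ open, literals {q1=0, q2=1, q3=1, q4=0}.
          branch 1.1.2 (add ~q1):
            ○ open, literals {q1=0, q2=1, q3=1, q4=0}.
      branch 1.2 (add ~q3, ~(q2 & ~q1)):
        ~(~(~q1 -> q2) & q1): β-rule — branch into ~~(~q1 -> q2)  //  ~q1.
          branch 1.2.1 (add ~~(~q1 -> q2)):
            ~(q2 & ~q1): β-rule — branch into ~q2  //  ~~q1.
              branch 1.2.1.1 (add ~q2):
                ~~(~q1 -> q2): β-rule — branch into ~~q1  //  q2.
                  branch 1.2.1.1.1 (add ~~q1):
                    ○ open, literals {q1=1, q2=0, q3=0, q4=0}.
                  branch 1.2.1.1.2 (add q2):
                    × closes — contains both q2 and ~q2.
              branch 1.2.1.2 (add ~~q1):
                ~~(~q1 -> q2): β-rule — branch into ~~q1  //  q2.
                  branch 1.2.1.2.1 (add ~~q1):
                    ○ open, literals {q1=1, q3=0, q4=0}.
                  branch 1.2.1.2.2 (add q2):
                    ○ open, literals {q1=1, q2=1, q3=0, q4=0}.
          branch 1.2.2 (add ~q1):
            ~(q2 & ~q1): β-rule — branch into ~q2  //  ~~q1.
              branch 1.2.2.1 (add ~q2):
                ○ open, literals {q1=0, q2=0, q3=0, q4=0}.
              branch 1.2.2.2 (add ~~q1):
                × closes — contains both q1 and ~q1.
  branch 2 (add q2):
    (q3 <-> (q2 & ~q1)): β-rule — branch into q3, (q2 & ~q1)  //  ~q3, ~(q2 & ~q1).
      branch 2.1 (add q3, (q2 & ~q1)):
        (q2 & ~q1): α-rule — add q2, ~q1.
        ○ open, literals {q1=0, q2=1, q3=1, q4=0}.
      branch 2.2 (add ~q3, ~(q2 & ~q1)):
        ~(q2 & ~q1): β-rule — branch into ~q2  //  ~~q1.
          branch 2.2.1 (add ~q2):
            × closes — contains both q2 and ~q2.
          branch 2.2.2 (add ~~q1):
            ○ open, literals {q1=1, q2=1, q3=0, q4=0}.
4 branches closed, 8 open.
Each open branch fixes some atoms; the unmentioned ones are free. Counting distinct full assignments: branch {q1=0, q2=1, q3=1, q4=0} (none free) contributes 1 new; branch {q1=0, q2=1, q3=1, q4=0} (none free) contributes 0 new; branch {q1=1, q2=0, q3=0, q4=0} (none free) contributes 1 new; branch {q1=1, q3=0, q4=0} (q2) contributes 1 new; branch {q1=1, q2=1, q3=0, q4=0} (none free) contributes 0 new; branch {q1=0, q2=0, q3=0, q4=0} (none free) contributes 1 new; branch {q1=0, q2=1, q3=1, q4=0} (none free) contributes 0 new; branch {q1=1, q2=1, q3=0, q4=0} (none free) contributes 0 new. Total: 4.

4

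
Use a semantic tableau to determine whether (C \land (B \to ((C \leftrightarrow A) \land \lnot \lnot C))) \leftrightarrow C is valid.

Not valid

Assume the negation and expand:
Initial set: {\lnot ((C \land (B \to ((C \leftrightarrow A) \land \lnot \lnot C))) \leftrightarrow C)}.
\lnot ((C \land (B \to ((C \leftrightarrow A) \land \lnot \lnot C))) \leftrightarrow C): β-rule — branch into (C \land (B \to ((C \leftrightarrow A) \land \lnot \lnot C))), \lnot C  //  \lnot (C \land (B \to ((C \leftrightarrow A) \land \lnot \lnot C))), C.
  branch 1 (add (C \land (B \to ((C \leftrightarrow A) \land \lnot \lnot C))), \lnot C):
    (C \land (B \to ((C \leftrightarrow A) \land \lnot \lnot C))): α-rule — add C, (B \to ((C \leftrightarrow A) \land \lnot \lnot C)).
    × closes — contains both C and \lnot C.
  branch 2 (add \lnot (C \land (B \to ((C \leftrightarrow A) \land \lnot \lnot C))), C):
    \lnot (C \land (B \to ((C \leftrightarrow A) \land \lnot \lnot C))): β-rule — branch into \lnot C  //  \lnot (B \to ((C \leftrightarrow A) \land \lnot \lnot C)).
      branch 2.1 (add \lnot C):
        × closes — contains both C and \lnot C.
      branch 2.2 (add \lnot (B \to ((C \leftrightarrow A) \land \lnot \lnot C))):
        \lnot (B \to ((C \leftrightarrow A) \land \lnot \lnot C)): α-rule — add B, \lnot ((C \leftrightarrow A) \land \lnot \lnot C).
        \lnot ((C \leftrightarrow A) \land \lnot \lnot C): β-rule — branch into \lnot (C \leftrightarrow A)  //  \lnot \lnot \lnot C.
          branch 2.2.1 (add \lnot (C \leftrightarrow A)):
            \lnot (C \leftrightarrow A): β-rule — branch into C, \lnot A  //  \lnot C, A.
              branch 2.2.1.1 (add C, \lnot A):
                ○ open, literals {A=F, B=T, C=T}.
              branch 2.2.1.2 (add \lnot C, A):
                × closes — contains both C and \lnot C.
          branch 2.2.2 (add \lnot \lnot \lnot C):
            \lnot \lnot \lnot C: drop double negation, giving \lnot C.
            × closes — contains both C and \lnot C.
4 branches closed, 1 open.
An open branch gives a countermodel: A=F, B=T, C=T (unmentioned atoms arbitrary); under it the original formula is false.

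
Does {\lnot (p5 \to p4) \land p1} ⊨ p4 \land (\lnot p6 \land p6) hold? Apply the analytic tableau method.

No

Initial set: {(\lnot (p5 \to p4) \land p1); \lnot (p4 \land (\lnot p6 \land p6))}.
(\lnot (p5 \to p4) \land p1): α-rule — add \lnot (p5 \to p4), p1.
\lnot (p5 \to p4): α-rule — add p5, \lnot p4.
\lnot (p4 \land (\lnot p6 \land p6)): β-rule — branch into \lnot p4  //  \lnot (\lnot p6 \land p6).
  branch 1 (add \lnot p4):
    ○ open, literals {p1=T, p4=F, p5=T}.
  branch 2 (add \lnot (\lnot p6 \land p6)):
    \lnot (\lnot p6 \land p6): β-rule — branch into \lnot \lnot p6  //  \lnot p6.
      branch 2.1 (add \lnot \lnot p6):
        ○ open, literals {p1=T, p4=F, p5=T, p6=T}.
      branch 2.2 (add \lnot p6):
        ○ open, literals {p1=T, p4=F, p5=T, p6=F}.
0 branches closed, 3 open.
An open branch gives a countermodel: p1=T, p4=F, p5=T (unmentioned atoms arbitrary); the premises hold there but the conclusion fails.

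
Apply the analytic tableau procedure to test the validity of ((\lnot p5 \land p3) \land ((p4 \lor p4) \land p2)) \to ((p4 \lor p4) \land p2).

Valid

Assume the negation and expand:
Initial set: {\lnot (((\lnot p5 \land p3) \land ((p4 \lor p4) \land p2)) \to ((p4 \lor p4) \land p2))}.
\lnot (((\lnot p5 \land p3) \land ((p4 \lor p4) \land p2)) \to ((p4 \lor p4) \land p2)): α-rule — add ((\lnot p5 \land p3) \land ((p4 \lor p4) \land p2)), \lnot ((p4 \lor p4) \land p2).
((\lnot p5 \land p3) \land ((p4 \lor p4) \land p2)): α-rule — add (\lnot p5 \land p3), ((p4 \lor p4) \land p2).
(\lnot p5 \land p3): α-rule — add \lnot p5, p3.
((p4 \lor p4) \land p2): α-rule — add (p4 \lor p4), p2.
\lnot ((p4 \lor p4) \land p2): β-rule — branch into \lnot (p4 \lor p4)  //  \lnot p2.
  branch 1 (add \lnot (p4 \lor p4)):
    \lnot (p4 \lor p4): α-rule — add \lnot p4, \lnot p4.
    (p4 \lor p4): β-rule — branch into p4  //  p4.
      branch 1.1 (add p4):
        × closes — contains both p4 and \lnot p4.
      branch 1.2 (add p4):
        × closes — contains both p4 and \lnot p4.
  branch 2 (add \lnot p2):
    × closes — contains both p2 and \lnot p2.
All 3 branches close.
Every branch closed, so the negation is unsatisfiable and the formula is valid.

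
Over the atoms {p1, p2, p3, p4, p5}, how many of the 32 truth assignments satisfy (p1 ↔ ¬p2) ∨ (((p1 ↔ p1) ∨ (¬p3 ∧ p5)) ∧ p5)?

24

Initial set: {((p1 ↔ ¬p2) ∨ (((p1 ↔ p1) ∨ (¬p3 ∧ p5)) ∧ p5))}.
((p1 ↔ ¬p2) ∨ (((p1 ↔ p1) ∨ (¬p3 ∧ p5)) ∧ p5)): β-rule — branch into (p1 ↔ ¬p2)  //  (((p1 ↔ p1) ∨ (¬p3 ∧ p5)) ∧ p5).
  branch 1 (add (p1 ↔ ¬p2)):
    (p1 ↔ ¬p2): β-rule — branch into p1, ¬p2  //  ¬p1, ¬¬p2.
      branch 1.1 (add p1, ¬p2):
        ○ open, literals {p1=T, p2=F}.
      branch 1.2 (add ¬p1, ¬¬p2):
        ○ open, literals {p1=F, p2=T}.
  branch 2 (add (((p1 ↔ p1) ∨ (¬p3 ∧ p5)) ∧ p5)):
    (((p1 ↔ p1) ∨ (¬p3 ∧ p5)) ∧ p5): α-rule — add ((p1 ↔ p1) ∨ (¬p3 ∧ p5)), p5.
    ((p1 ↔ p1) ∨ (¬p3 ∧ p5)): β-rule — branch into (p1 ↔ p1)  //  (¬p3 ∧ p5).
      branch 2.1 (add (p1 ↔ p1)):
        (p1 ↔ p1): β-rule — branch into p1, p1  //  ¬p1, ¬p1.
          branch 2.1.1 (add p1, p1):
            ○ open, literals {p1=T, p5=T}.
          branch 2.1.2 (add ¬p1, ¬p1):
            ○ open, literals {p1=F, p5=T}.
      branch 2.2 (add (¬p3 ∧ p5)):
        (¬p3 ∧ p5): α-rule — add ¬p3, p5.
        ○ open, literals {p3=F, p5=T}.
0 branches closed, 5 open.
Each open branch fixes some atoms; the unmentioned ones are free. Counting distinct full assignments: branch {p1=T, p2=F} (p3, p4, p5) contributes 8 new; branch {p1=F, p2=T} (p3, p4, p5) contributes 8 new; branch {p1=T, p5=T} (p2, p3, p4) contributes 4 new; branch {p1=F, p5=T} (p2, p3, p4) contributes 4 new; branch {p3=F, p5=T} (p1, p2, p4) contributes 0 new. Total: 24.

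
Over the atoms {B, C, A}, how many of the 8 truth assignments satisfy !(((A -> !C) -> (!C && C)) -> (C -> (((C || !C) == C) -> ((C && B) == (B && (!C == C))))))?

1

Initial set: {T !(((A -> !C) -> (!C && C)) -> (C -> (((C || !C) == C) -> ((C && B) == (B && (!C == C))))))}.
T !(((A -> !C) -> (!C && C)) -> (C -> (((C || !C) == C) -> ((C && B) == (B && (!C == C)))))): α-rule — add T ((A -> !C) -> (!C && C)), F (C -> (((C || !C) == C) -> ((C && B) == (B && (!C == C))))).
F (C -> (((C || !C) == C) -> ((C && B) == (B && (!C == C))))): α-rule — add T C, F (((C || !C) == C) -> ((C && B) == (B && (!C == C)))).
F (((C || !C) == C) -> ((C && B) == (B && (!C == C)))): α-rule — add T ((C || !C) == C), F ((C && B) == (B && (!C == C))).
T ((A -> !C) -> (!C && C)): β-rule — branch into F (A -> !C)  //  T (!C && C).
  branch 1 (add F (A -> !C)):
    F (A -> !C): α-rule — add T A, F !C.
    T ((C || !C) == C): β-rule — branch into T (C || !C), T C  //  F (C || !C), F C.
      branch 1.1 (add T (C || !C), T C):
        F ((C && B) == (B && (!C == C))): β-rule — branch into T (C && B), F (B && (!C == C))  //  F (C && B), T (B && (!C == C)).
          branch 1.1.1 (add T (C && B), F (B && (!C == C))):
            T (C && B): α-rule — add T C, T B.
            T (C || !C): β-rule — branch into T C  //  T !C.
              branch 1.1.1.1 (add T C):
                F (B && (!C == C)): β-rule — branch into F B  //  F (!C == C).
                  branch 1.1.1.1.1 (add F B):
                    × closes — contains both B and !B.
                  branch 1.1.1.1.2 (add F (!C == C)):
                    F (!C == C): β-rule — branch into T !C, F C  //  F !C, T C.
                      branch 1.1.1.1.2.1 (add T !C, F C):
                        × closes — contains both C and !C.
                      branch 1.1.1.1.2.2 (add F !C, T C):
                        ○ open, literals {A=1, B=1, C=1}.
              branch 1.1.1.2 (add T !C):
                × closes — contains both C and !C.
          branch 1.1.2 (add F (C && B), T (B && (!C == C))):
            T (B && (!C == C)): α-rule — add T B, T (!C == C).
            T (C || !C): β-rule — branch into T C  //  T !C.
              branch 1.1.2.1 (add T C):
                F (C && B): β-rule — branch into F C  //  F B.
                  branch 1.1.2.1.1 (add F C):
                    × closes — contains both C and !C.
                  branch 1.1.2.1.2 (add F B):
                    × closes — contains both B and !B.
              branch 1.1.2.2 (add T !C):
                × closes — contains both C and !C.
      branch 1.2 (add F (C || !C), F C):
        × closes — contains both C and !C.
  branch 2 (add T (!C && C)):
    T (!C && C): α-rule — add T !C, T C.
    × closes — contains both C and !C.
8 branches closed, 1 open.
Each open branch fixes some atoms; the unmentioned ones are free. Counting distinct full assignments: branch {A=1, B=1, C=1} (none free) contributes 1 new. Total: 1.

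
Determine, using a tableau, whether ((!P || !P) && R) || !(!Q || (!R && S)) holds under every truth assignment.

Assume the negation and expand:
Initial set: {!(((!P || !P) && R) || !(!Q || (!R && S)))}.
!(((!P || !P) && R) || !(!Q || (!R && S))): α-rule — add !((!P || !P) && R), !!(!Q || (!R && S)).
!((!P || !P) && R): β-rule — branch into !(!P || !P)  //  !R.
  branch 1 (add !(!P || !P)):
    !(!P || !P): α-rule — add !!P, !!P.
    !!(!Q || (!R && S)): β-rule — branch into !Q  //  (!R && S).
      branch 1.1 (add !Q):
        ○ open, literals {P=T, Q=F}.
      branch 1.2 (add (!R && S)):
        (!R && S): α-rule — add !R, S.
        ○ open, literals {P=T, R=F, S=T}.
  branch 2 (add !R):
    !!(!Q || (!R && S)): β-rule — branch into !Q  //  (!R && S).
      branch 2.1 (add !Q):
        ○ open, literals {Q=F, R=F}.
      branch 2.2 (add (!R && S)):
        (!R && S): α-rule — add !R, S.
        ○ open, literals {R=F, S=T}.
0 branches closed, 4 open.
An open branch gives a countermodel: P=T, Q=F (unmentioned atoms arbitrary); under it the original formula is false.

Not valid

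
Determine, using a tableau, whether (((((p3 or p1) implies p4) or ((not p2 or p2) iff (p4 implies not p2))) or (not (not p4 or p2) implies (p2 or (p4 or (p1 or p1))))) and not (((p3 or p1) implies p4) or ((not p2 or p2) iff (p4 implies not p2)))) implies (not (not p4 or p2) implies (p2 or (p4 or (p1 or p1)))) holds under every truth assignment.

Assume the negation and expand:
Initial set: {not ((((((p3 or p1) implies p4) or ((not p2 or p2) iff (p4 implies not p2))) or (not (not p4 or p2) implies (p2 or (p4 or (p1 or p1))))) and not (((p3 or p1) implies p4) or ((not p2 or p2) iff (p4 implies not p2)))) implies (not (not p4 or p2) implies (p2 or (p4 or (p1 or p1)))))}.
not ((((((p3 or p1) implies p4) or ((not p2 or p2) iff (p4 implies not p2))) or (not (not p4 or p2) implies (p2 or (p4 or (p1 or p1))))) and not (((p3 or p1) implies p4) or ((not p2 or p2) iff (p4 implies not p2)))) implies (not (not p4 or p2) implies (p2 or (p4 or (p1 or p1))))): α-rule — add (((((p3 or p1) implies p4) or ((not p2 or p2) iff (p4 implies not p2))) or (not (not p4 or p2) implies (p2 or (p4 or (p1 or p1))))) and not (((p3 or p1) implies p4) or ((not p2 or p2) iff (p4 implies not p2)))), not (not (not p4 or p2) implies (p2 or (p4 or (p1 or p1)))).
(((((p3 or p1) implies p4) or ((not p2 or p2) iff (p4 implies not p2))) or (not (not p4 or p2) implies (p2 or (p4 or (p1 or p1))))) and not (((p3 or p1) implies p4) or ((not p2 or p2) iff (p4 implies not p2)))): α-rule — add ((((p3 or p1) implies p4) or ((not p2 or p2) iff (p4 implies not p2))) or (not (not p4 or p2) implies (p2 or (p4 or (p1 or p1))))), not (((p3 or p1) implies p4) or ((not p2 or p2) iff (p4 implies not p2))).
not (not (not p4 or p2) implies (p2 or (p4 or (p1 or p1)))): α-rule — add not (not p4 or p2), not (p2 or (p4 or (p1 or p1))).
not (((p3 or p1) implies p4) or ((not p2 or p2) iff (p4 implies not p2))): α-rule — add not ((p3 or p1) implies p4), not ((not p2 or p2) iff (p4 implies not p2)).
not (not p4 or p2): α-rule — add not not p4, not p2.
not (p2 or (p4 or (p1 or p1))): α-rule — add not p2, not (p4 or (p1 or p1)).
not ((p3 or p1) implies p4): α-rule — add (p3 or p1), not p4.
× closes — contains both p4 and not p4.
All 1 branch closes.
Every branch closed, so the negation is unsatisfiable and the formula is valid.

Valid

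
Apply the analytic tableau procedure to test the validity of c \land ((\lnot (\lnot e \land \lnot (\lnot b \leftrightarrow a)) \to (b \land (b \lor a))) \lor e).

Assume the negation and expand:
Initial set: {F (c \land ((\lnot (\lnot e \land \lnot (\lnot b \leftrightarrow a)) \to (b \land (b \lor a))) \lor e))}.
F (c \land ((\lnot (\lnot e \land \lnot (\lnot b \leftrightarrow a)) \to (b \land (b \lor a))) \lor e)): β-rule — branch into F c  //  F ((\lnot (\lnot e \land \lnot (\lnot b \leftrightarrow a)) \to (b \land (b \lor a))) \lor e).
  branch 1 (add F c):
    ○ open, literals {c=false}.
  branch 2 (add F ((\lnot (\lnot e \land \lnot (\lnot b \leftrightarrow a)) \to (b \land (b \lor a))) \lor e)):
    F ((\lnot (\lnot e \land \lnot (\lnot b \leftrightarrow a)) \to (b \land (b \lor a))) \lor e): α-rule — add F (\lnot (\lnot e \land \lnot (\lnot b \leftrightarrow a)) \to (b \land (b \lor a))), F e.
    F (\lnot (\lnot e \land \lnot (\lnot b \leftrightarrow a)) \to (b \land (b \lor a))): α-rule — add T \lnot (\lnot e \land \lnot (\lnot b \leftrightarrow a)), F (b \land (b \lor a)).
    T \lnot (\lnot e \land \lnot (\lnot b \leftrightarrow a)): β-rule — branch into F \lnot e  //  F \lnot (\lnot b \leftrightarrow a).
      branch 2.1 (add F \lnot e):
        × closes — contains both e and \lnot e.
      branch 2.2 (add F \lnot (\lnot b \leftrightarrow a)):
        F (b \land (b \lor a)): β-rule — branch into F b  //  F (b \lor a).
          branch 2.2.1 (add F b):
            F \lnot (\lnot b \leftrightarrow a): β-rule — branch into T \lnot b, T a  //  F \lnot b, F a.
              branch 2.2.1.1 (add T \lnot b, T a):
                ○ open, literals {a=true, b=false, e=false}.
              branch 2.2.1.2 (add F \lnot b, F a):
                × closes — contains both b and \lnot b.
          branch 2.2.2 (add F (b \lor a)):
            F (b \lor a): α-rule — add F b, F a.
            F \lnot (\lnot b \leftrightarrow a): β-rule — branch into T \lnot b, T a  //  F \lnot b, F a.
              branch 2.2.2.1 (add T \lnot b, T a):
                × closes — contains both a and \lnot a.
              branch 2.2.2.2 (add F \lnot b, F a):
                × closes — contains both b and \lnot b.
4 branches closed, 2 open.
An open branch gives a countermodel: c=false (unmentioned atoms arbitrary); under it the original formula is false.

Not valid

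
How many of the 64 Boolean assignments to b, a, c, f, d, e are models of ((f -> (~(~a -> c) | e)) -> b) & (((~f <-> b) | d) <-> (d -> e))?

Initial set: {T (((f -> (~(~a -> c) | e)) -> b) & (((~f <-> b) | d) <-> (d -> e)))}.
T (((f -> (~(~a -> c) | e)) -> b) & (((~f <-> b) | d) <-> (d -> e))): α-rule — add T ((f -> (~(~a -> c) | e)) -> b), T (((~f <-> b) | d) <-> (d -> e)).
T ((f -> (~(~a -> c) | e)) -> b): β-rule — branch into F (f -> (~(~a -> c) | e))  //  T b.
  branch 1 (add F (f -> (~(~a -> c) | e))):
    F (f -> (~(~a -> c) | e)): α-rule — add T f, F (~(~a -> c) | e).
    F (~(~a -> c) | e): α-rule — add F ~(~a -> c), F e.
    T (((~f <-> b) | d) <-> (d -> e)): β-rule — branch into T ((~f <-> b) | d), T (d -> e)  //  F ((~f <-> b) | d), F (d -> e).
      branch 1.1 (add T ((~f <-> b) | d), T (d -> e)):
        F ~(~a -> c): β-rule — branch into F ~a  //  T c.
          branch 1.1.1 (add F ~a):
            T ((~f <-> b) | d): β-rule — branch into T (~f <-> b)  //  T d.
              branch 1.1.1.1 (add T (~f <-> b)):
                T (d -> e): β-rule — branch into F d  //  T e.
                  branch 1.1.1.1.1 (add F d):
                    T (~f <-> b): β-rule — branch into T ~f, T b  //  F ~f, F b.
                      branch 1.1.1.1.1.1 (add T ~f, T b):
                        × closes — contains both f and ~f.
                      branch 1.1.1.1.1.2 (add F ~f, F b):
                        ○ open, literals {a=1, b=0, d=0, e=0, f=1}.
                  branch 1.1.1.1.2 (add T e):
                    × closes — contains both e and ~e.
              branch 1.1.1.2 (add T d):
                T (d -> e): β-rule — branch into F d  //  T e.
                  branch 1.1.1.2.1 (add F d):
                    × closes — contains both d and ~d.
                  branch 1.1.1.2.2 (add T e):
                    × closes — contains both e and ~e.
          branch 1.1.2 (add T c):
            T ((~f <-> b) | d): β-rule — branch into T (~f <-> b)  //  T d.
              branch 1.1.2.1 (add T (~f <-> b)):
                T (d -> e): β-rule — branch into F d  //  T e.
                  branch 1.1.2.1.1 (add F d):
                    T (~f <-> b): β-rule — branch into T ~f, T b  //  F ~f, F b.
                      branch 1.1.2.1.1.1 (add T ~f, T b):
                        × closes — contains both f and ~f.
                      branch 1.1.2.1.1.2 (add F ~f, F b):
                        ○ open, literals {b=0, c=1, d=0, e=0, f=1}.
                  branch 1.1.2.1.2 (add T e):
                    × closes — contains both e and ~e.
              branch 1.1.2.2 (add T d):
                T (d -> e): β-rule — branch into F d  //  T e.
                  branch 1.1.2.2.1 (add F d):
                    × closes — contains both d and ~d.
                  branch 1.1.2.2.2 (add T e):
                    × closes — contains both e and ~e.
      branch 1.2 (add F ((~f <-> b) | d), F (d -> e)):
        F ((~f <-> b) | d): α-rule — add F (~f <-> b), F d.
        F (d -> e): α-rule — add T d, F e.
        × closes — contains both d and ~d.
  branch 2 (add T b):
    T (((~f <-> b) | d) <-> (d -> e)): β-rule — branch into T ((~f <-> b) | d), T (d -> e)  //  F ((~f <-> b) | d), F (d -> e).
      branch 2.1 (add T ((~f <-> b) | d), T (d -> e)):
        T ((~f <-> b) | d): β-rule — branch into T (~f <-> b)  //  T d.
          branch 2.1.1 (add T (~f <-> b)):
            T (d -> e): β-rule — branch into F d  //  T e.
              branch 2.1.1.1 (add F d):
                T (~f <-> b): β-rule — branch into T ~f, T b  //  F ~f, F b.
                  branch 2.1.1.1.1 (add T ~f, T b):
                    ○ open, literals {b=1, d=0, f=0}.
                  branch 2.1.1.1.2 (add F ~f, F b):
                    × closes — contains both b and ~b.
              branch 2.1.1.2 (add T e):
                T (~f <-> b): β-rule — branch into T ~f, T b  //  F ~f, F b.
                  branch 2.1.1.2.1 (add T ~f, T b):
                    ○ open, literals {b=1, e=1, f=0}.
                  branch 2.1.1.2.2 (add F ~f, F b):
                    × closes — contains both b and ~b.
          branch 2.1.2 (add T d):
            T (d -> e): β-rule — branch into F d  //  T e.
              branch 2.1.2.1 (add F d):
                × closes — contains both d and ~d.
              branch 2.1.2.2 (add T e):
                ○ open, literals {b=1, d=1, e=1}.
      branch 2.2 (add F ((~f <-> b) | d), F (d -> e)):
        F ((~f <-> b) | d): α-rule — add F (~f <-> b), F d.
        F (d -> e): α-rule — add T d, F e.
        × closes — contains both d and ~d.
13 branches closed, 5 open.
Each open branch fixes some atoms; the unmentioned ones are free. Counting distinct full assignments: branch {a=1, b=0, d=0, e=0, f=1} (c) contributes 2 new; branch {b=0, c=1, d=0, e=0, f=1} (a) contributes 1 new; branch {b=1, d=0, f=0} (a, c, e) contributes 8 new; branch {b=1, e=1, f=0} (a, c, d) contributes 4 new; branch {b=1, d=1, e=1} (a, c, f) contributes 4 new. Total: 19.

19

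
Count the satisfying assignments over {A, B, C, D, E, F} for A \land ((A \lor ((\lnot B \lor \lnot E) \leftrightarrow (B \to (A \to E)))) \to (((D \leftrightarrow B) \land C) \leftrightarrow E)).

16

Initial set: {T (A \land ((A \lor ((\lnot B \lor \lnot E) \leftrightarrow (B \to (A \to E)))) \to (((D \leftrightarrow B) \land C) \leftrightarrow E)))}.
T (A \land ((A \lor ((\lnot B \lor \lnot E) \leftrightarrow (B \to (A \to E)))) \to (((D \leftrightarrow B) \land C) \leftrightarrow E))): α-rule — add T A, T ((A \lor ((\lnot B \lor \lnot E) \leftrightarrow (B \to (A \to E)))) \to (((D \leftrightarrow B) \land C) \leftrightarrow E)).
T ((A \lor ((\lnot B \lor \lnot E) \leftrightarrow (B \to (A \to E)))) \to (((D \leftrightarrow B) \land C) \leftrightarrow E)): β-rule — branch into F (A \lor ((\lnot B \lor \lnot E) \leftrightarrow (B \to (A \to E))))  //  T (((D \leftrightarrow B) \land C) \leftrightarrow E).
  branch 1 (add F (A \lor ((\lnot B \lor \lnot E) \leftrightarrow (B \to (A \to E))))):
    F (A \lor ((\lnot B \lor \lnot E) \leftrightarrow (B \to (A \to E)))): α-rule — add F A, F ((\lnot B \lor \lnot E) \leftrightarrow (B \to (A \to E))).
    × closes — contains both A and \lnot A.
  branch 2 (add T (((D \leftrightarrow B) \land C) \leftrightarrow E)):
    T (((D \leftrightarrow B) \land C) \leftrightarrow E): β-rule — branch into T ((D \leftrightarrow B) \land C), T E  //  F ((D \leftrightarrow B) \land C), F E.
      branch 2.1 (add T ((D \leftrightarrow B) \land C), T E):
        T ((D \leftrightarrow B) \land C): α-rule — add T (D \leftrightarrow B), T C.
        T (D \leftrightarrow B): β-rule — branch into T D, T B  //  F D, F B.
          branch 2.1.1 (add T D, T B):
            ○ open, literals {A=T, B=T, C=T, D=T, E=T}.
          branch 2.1.2 (add F D, F B):
            ○ open, literals {A=T, B=F, C=T, D=F, E=T}.
      branch 2.2 (add F ((D \leftrightarrow B) \land C), F E):
        F ((D \leftrightarrow B) \land C): β-rule — branch into F (D \leftrightarrow B)  //  F C.
          branch 2.2.1 (add F (D \leftrightarrow B)):
            F (D \leftrightarrow B): β-rule — branch into T D, F B  //  F D, T B.
              branch 2.2.1.1 (add T D, F B):
                ○ open, literals {A=T, B=F, D=T, E=F}.
              branch 2.2.1.2 (add F D, T B):
                ○ open, literals {A=T, B=T, D=F, E=F}.
          branch 2.2.2 (add F C):
            ○ open, literals {A=T, C=F, E=F}.
1 branch closed, 5 open.
Each open branch fixes some atoms; the unmentioned ones are free. Counting distinct full assignments: branch {A=T, B=T, C=T, D=T, E=T} (F) contributes 2 new; branch {A=T, B=F, C=T, D=F, E=T} (F) contributes 2 new; branch {A=T, B=F, D=T, E=F} (C, F) contributes 4 new; branch {A=T, B=T, D=F, E=F} (C, F) contributes 4 new; branch {A=T, C=F, E=F} (B, D, F) contributes 4 new. Total: 16.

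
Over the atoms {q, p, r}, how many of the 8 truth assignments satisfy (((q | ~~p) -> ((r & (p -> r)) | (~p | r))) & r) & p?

Initial set: {((((q | ~~p) -> ((r & (p -> r)) | (~p | r))) & r) & p)}.
((((q | ~~p) -> ((r & (p -> r)) | (~p | r))) & r) & p): α-rule — add (((q | ~~p) -> ((r & (p -> r)) | (~p | r))) & r), p.
(((q | ~~p) -> ((r & (p -> r)) | (~p | r))) & r): α-rule — add ((q | ~~p) -> ((r & (p -> r)) | (~p | r))), r.
((q | ~~p) -> ((r & (p -> r)) | (~p | r))): β-rule — branch into ~(q | ~~p)  //  ((r & (p -> r)) | (~p | r)).
  branch 1 (add ~(q | ~~p)):
    ~(q | ~~p): α-rule — add ~q, ~~~p.
    ~~~p: drop double negation, giving ~p.
    × closes — contains both p and ~p.
  branch 2 (add ((r & (p -> r)) | (~p | r))):
    ((r & (p -> r)) | (~p | r)): β-rule — branch into (r & (p -> r))  //  (~p | r).
      branch 2.1 (add (r & (p -> r))):
        (r & (p -> r)): α-rule — add r, (p -> r).
        (p -> r): β-rule — branch into ~p  //  r.
          branch 2.1.1 (add ~p):
            × closes — contains both p and ~p.
          branch 2.1.2 (add r):
            ○ open, literals {p=true, r=true}.
      branch 2.2 (add (~p | r)):
        (~p | r): β-rule — branch into ~p  //  r.
          branch 2.2.1 (add ~p):
            × closes — contains both p and ~p.
          branch 2.2.2 (add r):
            ○ open, literals {p=true, r=true}.
3 branches closed, 2 open.
Each open branch fixes some atoms; the unmentioned ones are free. Counting distinct full assignments: branch {p=true, r=true} (q) contributes 2 new; branch {p=true, r=true} (q) contributes 0 new. Total: 2.

2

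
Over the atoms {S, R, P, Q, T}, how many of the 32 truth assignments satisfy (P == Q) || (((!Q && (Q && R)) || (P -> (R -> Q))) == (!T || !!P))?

24

Initial set: {((P == Q) || (((!Q && (Q && R)) || (P -> (R -> Q))) == (!T || !!P)))}.
((P == Q) || (((!Q && (Q && R)) || (P -> (R -> Q))) == (!T || !!P))): β-rule — branch into (P == Q)  //  (((!Q && (Q && R)) || (P -> (R -> Q))) == (!T || !!P)).
  branch 1 (add (P == Q)):
    (P == Q): β-rule — branch into P, Q  //  !P, !Q.
      branch 1.1 (add P, Q):
        ○ open, literals {P=T, Q=T}.
      branch 1.2 (add !P, !Q):
        ○ open, literals {P=F, Q=F}.
  branch 2 (add (((!Q && (Q && R)) || (P -> (R -> Q))) == (!T || !!P))):
    (((!Q && (Q && R)) || (P -> (R -> Q))) == (!T || !!P)): β-rule — branch into ((!Q && (Q && R)) || (P -> (R -> Q))), (!T || !!P)  //  !((!Q && (Q && R)) || (P -> (R -> Q))), !(!T || !!P).
      branch 2.1 (add ((!Q && (Q && R)) || (P -> (R -> Q))), (!T || !!P)):
        ((!Q && (Q && R)) || (P -> (R -> Q))): β-rule — branch into (!Q && (Q && R))  //  (P -> (R -> Q)).
          branch 2.1.1 (add (!Q && (Q && R))):
            (!Q && (Q && R)): α-rule — add !Q, (Q && R).
            (Q && R): α-rule — add Q, R.
            × closes — contains both Q and !Q.
          branch 2.1.2 (add (P -> (R -> Q))):
            (!T || !!P): β-rule — branch into !T  //  !!P.
              branch 2.1.2.1 (add !T):
                (P -> (R -> Q)): β-rule — branch into !P  //  (R -> Q).
                  branch 2.1.2.1.1 (add !P):
                    ○ open, literals {P=F, T=F}.
                  branch 2.1.2.1.2 (add (R -> Q)):
                    (R -> Q): β-rule — branch into !R  //  Q.
                      branch 2.1.2.1.2.1 (add !R):
                        ○ open, literals {R=F, T=F}.
                      branch 2.1.2.1.2.2 (add Q):
                        ○ open, literals {Q=T, T=F}.
              branch 2.1.2.2 (add !!P):
                !!P: drop double negation, giving P.
                (P -> (R -> Q)): β-rule — branch into !P  //  (R -> Q).
                  branch 2.1.2.2.1 (add !P):
                    × closes — contains both P and !P.
                  branch 2.1.2.2.2 (add (R -> Q)):
                    (R -> Q): β-rule — branch into !R  //  Q.
                      branch 2.1.2.2.2.1 (add !R):
                        ○ open, literals {P=T, R=F}.
                      branch 2.1.2.2.2.2 (add Q):
                        ○ open, literals {P=T, Q=T}.
      branch 2.2 (add !((!Q && (Q && R)) || (P -> (R -> Q))), !(!T || !!P)):
        !((!Q && (Q && R)) || (P -> (R -> Q))): α-rule — add !(!Q && (Q && R)), !(P -> (R -> Q)).
        !(!T || !!P): α-rule — add !!T, !!!P.
        !(P -> (R -> Q)): α-rule — add P, !(R -> Q).
        !!!P: drop double negation, giving !P.
        × closes — contains both P and !P.
3 branches closed, 7 open.
Each open branch fixes some atoms; the unmentioned ones are free. Counting distinct full assignments: branch {P=T, Q=T} (S, R, T) contributes 8 new; branch {P=F, Q=F} (S, R, T) contributes 8 new; branch {P=F, T=F} (S, R, Q) contributes 4 new; branch {R=F, T=F} (S, P, Q) contributes 2 new; branch {Q=T, T=F} (S, R, P) contributes 0 new; branch {P=T, R=F} (S, Q, T) contributes 2 new; branch {P=T, Q=T} (S, R, T) contributes 0 new. Total: 24.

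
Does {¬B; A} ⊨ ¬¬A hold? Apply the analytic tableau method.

Initial set: {T ¬B; T A; F ¬¬A}.
F ¬¬A: drop double negation, giving F A.
× closes — contains both A and ¬A.
All 1 branch closes.
Every branch closed, so the premises entail the conclusion.

Yes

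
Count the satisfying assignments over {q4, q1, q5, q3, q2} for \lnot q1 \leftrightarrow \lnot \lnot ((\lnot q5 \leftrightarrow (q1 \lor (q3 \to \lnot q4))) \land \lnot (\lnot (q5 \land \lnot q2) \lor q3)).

16

Initial set: {(\lnot q1 \leftrightarrow \lnot \lnot ((\lnot q5 \leftrightarrow (q1 \lor (q3 \to \lnot q4))) \land \lnot (\lnot (q5 \land \lnot q2) \lor q3)))}.
(\lnot q1 \leftrightarrow \lnot \lnot ((\lnot q5 \leftrightarrow (q1 \lor (q3 \to \lnot q4))) \land \lnot (\lnot (q5 \land \lnot q2) \lor q3))): β-rule — branch into \lnot q1, \lnot \lnot ((\lnot q5 \leftrightarrow (q1 \lor (q3 \to \lnot q4))) \land \lnot (\lnot (q5 \land \lnot q2) \lor q3))  //  \lnot \lnot q1, \lnot \lnot \lnot ((\lnot q5 \leftrightarrow (q1 \lor (q3 \to \lnot q4))) \land \lnot (\lnot (q5 \land \lnot q2) \lor q3)).
  branch 1 (add \lnot q1, \lnot \lnot ((\lnot q5 \leftrightarrow (q1 \lor (q3 \to \lnot q4))) \land \lnot (\lnot (q5 \land \lnot q2) \lor q3))):
    \lnot \lnot ((\lnot q5 \leftrightarrow (q1 \lor (q3 \to \lnot q4))) \land \lnot (\lnot (q5 \land \lnot q2) \lor q3)): drop double negation, giving ((\lnot q5 \leftrightarrow (q1 \lor (q3 \to \lnot q4))) \land \lnot (\lnot (q5 \land \lnot q2) \lor q3)).
    ((\lnot q5 \leftrightarrow (q1 \lor (q3 \to \lnot q4))) \land \lnot (\lnot (q5 \land \lnot q2) \lor q3)): α-rule — add (\lnot q5 \leftrightarrow (q1 \lor (q3 \to \lnot q4))), \lnot (\lnot (q5 \land \lnot q2) \lor q3).
    \lnot (\lnot (q5 \land \lnot q2) \lor q3): α-rule — add \lnot \lnot (q5 \land \lnot q2), \lnot q3.
    \lnot \lnot (q5 \land \lnot q2): α-rule — add q5, \lnot q2.
    (\lnot q5 \leftrightarrow (q1 \lor (q3 \to \lnot q4))): β-rule — branch into \lnot q5, (q1 \lor (q3 \to \lnot q4))  //  \lnot \lnot q5, \lnot (q1 \lor (q3 \to \lnot q4)).
      branch 1.1 (add \lnot q5, (q1 \lor (q3 \to \lnot q4))):
        × closes — contains both q5 and \lnot q5.
      branch 1.2 (add \lnot \lnot q5, \lnot (q1 \lor (q3 \to \lnot q4))):
        \lnot (q1 \lor (q3 \to \lnot q4)): α-rule — add \lnot q1, \lnot (q3 \to \lnot q4).
        \lnot (q3 \to \lnot q4): α-rule — add q3, \lnot \lnot q4.
        × closes — contains both q3 and \lnot q3.
  branch 2 (add \lnot \lnot q1, \lnot \lnot \lnot ((\lnot q5 \leftrightarrow (q1 \lor (q3 \to \lnot q4))) \land \lnot (\lnot (q5 \land \lnot q2) \lor q3))):
    \lnot \lnot \lnot ((\lnot q5 \leftrightarrow (q1 \lor (q3 \to \lnot q4))) \land \lnot (\lnot (q5 \land \lnot q2) \lor q3)): drop double negation, giving \lnot ((\lnot q5 \leftrightarrow (q1 \lor (q3 \to \lnot q4))) \land \lnot (\lnot (q5 \land \lnot q2) \lor q3)).
    \lnot ((\lnot q5 \leftrightarrow (q1 \lor (q3 \to \lnot q4))) \land \lnot (\lnot (q5 \land \lnot q2) \lor q3)): β-rule — branch into \lnot (\lnot q5 \leftrightarrow (q1 \lor (q3 \to \lnot q4)))  //  \lnot \lnot (\lnot (q5 \land \lnot q2) \lor q3).
      branch 2.1 (add \lnot (\lnot q5 \leftrightarrow (q1 \lor (q3 \to \lnot q4)))):
        \lnot (\lnot q5 \leftrightarrow (q1 \lor (q3 \to \lnot q4))): β-rule — branch into \lnot q5, \lnot (q1 \lor (q3 \to \lnot q4))  //  \lnot \lnot q5, (q1 \lor (q3 \to \lnot q4)).
          branch 2.1.1 (add \lnot q5, \lnot (q1 \lor (q3 \to \lnot q4))):
            \lnot (q1 \lor (q3 \to \lnot q4)): α-rule — add \lnot q1, \lnot (q3 \to \lnot q4).
            × closes — contains both q1 and \lnot q1.
          branch 2.1.2 (add \lnot \lnot q5, (q1 \lor (q3 \to \lnot q4))):
            (q1 \lor (q3 \to \lnot q4)): β-rule — branch into q1  //  (q3 \to \lnot q4).
              branch 2.1.2.1 (add q1):
                ○ open, literals {q1=1, q5=1}.
              branch 2.1.2.2 (add (q3 \to \lnot q4)):
                (q3 \to \lnot q4): β-rule — branch into \lnot q3  //  \lnot q4.
                  branch 2.1.2.2.1 (add \lnot q3):
                    ○ open, literals {q1=1, q3=0, q5=1}.
                  branch 2.1.2.2.2 (add \lnot q4):
                    ○ open, literals {q1=1, q4=0, q5=1}.
      branch 2.2 (add \lnot \lnot (\lnot (q5 \land \lnot q2) \lor q3)):
        \lnot \lnot (\lnot (q5 \land \lnot q2) \lor q3): β-rule — branch into \lnot (q5 \land \lnot q2)  //  q3.
          branch 2.2.1 (add \lnot (q5 \land \lnot q2)):
            \lnot (q5 \land \lnot q2): β-rule — branch into \lnot q5  //  \lnot \lnot q2.
              branch 2.2.1.1 (add \lnot q5):
                ○ open, literals {q1=1, q5=0}.
              branch 2.2.1.2 (add \lnot \lnot q2):
                ○ open, literals {q1=1, q2=1}.
          branch 2.2.2 (add q3):
            ○ open, literals {q1=1, q3=1}.
3 branches closed, 6 open.
Each open branch fixes some atoms; the unmentioned ones are free. Counting distinct full assignments: branch {q1=1, q5=1} (q4, q3, q2) contributes 8 new; branch {q1=1, q3=0, q5=1} (q4, q2) contributes 0 new; branch {q1=1, q4=0, q5=1} (q3, q2) contributes 0 new; branch {q1=1, q5=0} (q4, q3, q2) contributes 8 new; branch {q1=1, q2=1} (q4, q5, q3) contributes 0 new; branch {q1=1, q3=1} (q4, q5, q2) contributes 0 new. Total: 16.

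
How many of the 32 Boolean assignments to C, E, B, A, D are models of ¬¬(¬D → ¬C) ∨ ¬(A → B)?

Initial set: {(¬¬(¬D → ¬C) ∨ ¬(A → B))}.
(¬¬(¬D → ¬C) ∨ ¬(A → B)): β-rule — branch into ¬¬(¬D → ¬C)  //  ¬(A → B).
  branch 1 (add ¬¬(¬D → ¬C)):
    ¬¬(¬D → ¬C): drop double negation, giving (¬D → ¬C).
    (¬D → ¬C): β-rule — branch into ¬¬D  //  ¬C.
      branch 1.1 (add ¬¬D):
        ○ open, literals {D=true}.
      branch 1.2 (add ¬C):
        ○ open, literals {C=false}.
  branch 2 (add ¬(A → B)):
    ¬(A → B): α-rule — add A, ¬B.
    ○ open, literals {A=true, B=false}.
0 branches closed, 3 open.
Each open branch fixes some atoms; the unmentioned ones are free. Counting distinct full assignments: branch {D=true} (C, E, B, A) contributes 16 new; branch {C=false} (E, B, A, D) contributes 8 new; branch {A=true, B=false} (C, E, D) contributes 2 new. Total: 26.

26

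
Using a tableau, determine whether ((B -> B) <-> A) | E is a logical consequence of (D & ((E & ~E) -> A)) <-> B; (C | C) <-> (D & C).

Initial set: {((D & ((E & ~E) -> A)) <-> B); ((C | C) <-> (D & C)); ~(((B -> B) <-> A) | E)}.
~(((B -> B) <-> A) | E): α-rule — add ~((B -> B) <-> A), ~E.
((D & ((E & ~E) -> A)) <-> B): β-rule — branch into (D & ((E & ~E) -> A)), B  //  ~(D & ((E & ~E) -> A)), ~B.
  branch 1 (add (D & ((E & ~E) -> A)), B):
    (D & ((E & ~E) -> A)): α-rule — add D, ((E & ~E) -> A).
    ((C | C) <-> (D & C)): β-rule — branch into (C | C), (D & C)  //  ~(C | C), ~(D & C).
      branch 1.1 (add (C | C), (D & C)):
        (D & C): α-rule — add D, C.
        ~((B -> B) <-> A): β-rule — branch into (B -> B), ~A  //  ~(B -> B), A.
          branch 1.1.1 (add (B -> B), ~A):
            ((E & ~E) -> A): β-rule — branch into ~(E & ~E)  //  A.
              branch 1.1.1.1 (add ~(E & ~E)):
                (C | C): β-rule — branch into C  //  C.
                  branch 1.1.1.1.1 (add C):
                    (B -> B): β-rule — branch into ~B  //  B.
                      branch 1.1.1.1.1.1 (add ~B):
                        × closes — contains both B and ~B.
                      branch 1.1.1.1.1.2 (add B):
                        ~(E & ~E): β-rule — branch into ~E  //  ~~E.
                          branch 1.1.1.1.1.2.1 (add ~E):
                            ○ open, literals {A=F, B=T, C=T, D=T, E=F}.
                          branch 1.1.1.1.1.2.2 (add ~~E):
                            × closes — contains both E and ~E.
                  branch 1.1.1.1.2 (add C):
                    (B -> B): β-rule — branch into ~B  //  B.
                      branch 1.1.1.1.2.1 (add ~B):
                        × closes — contains both B and ~B.
                      branch 1.1.1.1.2.2 (add B):
                        ~(E & ~E): β-rule — branch into ~E  //  ~~E.
                          branch 1.1.1.1.2.2.1 (add ~E):
                            ○ open, literals {A=F, B=T, C=T, D=T, E=F}.
                          branch 1.1.1.1.2.2.2 (add ~~E):
                            × closes — contains both E and ~E.
              branch 1.1.1.2 (add A):
                × closes — contains both A and ~A.
          branch 1.1.2 (add ~(B -> B), A):
            ~(B -> B): α-rule — add B, ~B.
            × closes — contains both B and ~B.
      branch 1.2 (add ~(C | C), ~(D & C)):
        ~(C | C): α-rule — add ~C, ~C.
        ~((B -> B) <-> A): β-rule — branch into (B -> B), ~A  //  ~(B -> B), A.
          branch 1.2.1 (add (B -> B), ~A):
            ((E & ~E) -> A): β-rule — branch into ~(E & ~E)  //  A.
              branch 1.2.1.1 (add ~(E & ~E)):
                ~(D & C): β-rule — branch into ~D  //  ~C.
                  branch 1.2.1.1.1 (add ~D):
                    × closes — contains both D and ~D.
                  branch 1.2.1.1.2 (add ~C):
                    (B -> B): β-rule — branch into ~B  //  B.
                      branch 1.2.1.1.2.1 (add ~B):
                        × closes — contains both B and ~B.
                      branch 1.2.1.1.2.2 (add B):
                        ~(E & ~E): β-rule — branch into ~E  //  ~~E.
                          branch 1.2.1.1.2.2.1 (add ~E):
                            ○ open, literals {A=F, B=T, C=F, D=T, E=F}.
                          branch 1.2.1.1.2.2.2 (add ~~E):
                            × closes — contains both E and ~E.
              branch 1.2.1.2 (add A):
                × closes — contains both A and ~A.
          branch 1.2.2 (add ~(B -> B), A):
            ~(B -> B): α-rule — add B, ~B.
            × closes — contains both B and ~B.
  branch 2 (add ~(D & ((E & ~E) -> A)), ~B):
    ((C | C) <-> (D & C)): β-rule — branch into (C | C), (D & C)  //  ~(C | C), ~(D & C).
      branch 2.1 (add (C | C), (D & C)):
        (D & C): α-rule — add D, C.
        ~((B -> B) <-> A): β-rule — branch into (B -> B), ~A  //  ~(B -> B), A.
          branch 2.1.1 (add (B -> B), ~A):
            ~(D & ((E & ~E) -> A)): β-rule — branch into ~D  //  ~((E & ~E) -> A).
              branch 2.1.1.1 (add ~D):
                × closes — contains both D and ~D.
              branch 2.1.1.2 (add ~((E & ~E) -> A)):
                ~((E & ~E) -> A): α-rule — add (E & ~E), ~A.
                (E & ~E): α-rule — add E, ~E.
                × closes — contains both E and ~E.
          branch 2.1.2 (add ~(B -> B), A):
            ~(B -> B): α-rule — add B, ~B.
            × closes — contains both B and ~B.
      branch 2.2 (add ~(C | C), ~(D & C)):
        ~(C | C): α-rule — add ~C, ~C.
        ~((B -> B) <-> A): β-rule — branch into (B -> B), ~A  //  ~(B -> B), A.
          branch 2.2.1 (add (B -> B), ~A):
            ~(D & ((E & ~E) -> A)): β-rule — branch into ~D  //  ~((E & ~E) -> A).
              branch 2.2.1.1 (add ~D):
                ~(D & C): β-rule — branch into ~D  //  ~C.
                  branch 2.2.1.1.1 (add ~D):
                    (B -> B): β-rule — branch into ~B  //  B.
                      branch 2.2.1.1.1.1 (add ~B):
                        ○ open, literals {A=F, B=F, C=F, D=F, E=F}.
                      branch 2.2.1.1.1.2 (add B):
                        × closes — contains both B and ~B.
                  branch 2.2.1.1.2 (add ~C):
                    (B -> B): β-rule — branch into ~B  //  B.
                      branch 2.2.1.1.2.1 (add ~B):
                        ○ open, literals {A=F, B=F, C=F, D=F, E=F}.
                      branch 2.2.1.1.2.2 (add B):
                        × closes — contains both B and ~B.
              branch 2.2.1.2 (add ~((E & ~E) -> A)):
                ~((E & ~E) -> A): α-rule — add (E & ~E), ~A.
                (E & ~E): α-rule — add E, ~E.
                × closes — contains both E and ~E.
          branch 2.2.2 (add ~(B -> B), A):
            ~(B -> B): α-rule — add B, ~B.
            × closes — contains both B and ~B.
18 branches closed, 5 open.
An open branch gives a countermodel: A=F, B=T, C=T, D=T, E=F (unmentioned atoms arbitrary); the premises hold there but the conclusion fails.

No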